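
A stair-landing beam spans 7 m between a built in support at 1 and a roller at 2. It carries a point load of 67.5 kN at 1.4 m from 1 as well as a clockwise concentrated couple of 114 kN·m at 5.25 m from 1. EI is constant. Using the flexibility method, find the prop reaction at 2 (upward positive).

Choose R_2 as the redundant. The primary structure is the cantilever fixed at 1.
Downward deflection at the released point 2 due to the loads:
  point load 67.5 at a = 1.4: Pa²(3L − a)/(6EI) = 432.2/EI
  clockwise couple 114 at a = 5.25: M₀a(2L − a)/(2EI) = 2618/EI
  δ_0 = 3051/EI
Tip deflection under a unit load at 2: L³/(3EI) = 114.3/EI.
The prop prevents deflection at 2: R_2 = δ_0/δ_{22} = 3051/114.3 = 26.68 kN.

R_2 = 26.68 kN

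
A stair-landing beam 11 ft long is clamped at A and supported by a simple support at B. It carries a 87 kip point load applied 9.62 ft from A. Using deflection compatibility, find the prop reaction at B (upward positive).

Remove the prop at B; the released (primary) structure is a cantilever built in at A.
Free-end deflection of the primary structure under the applied loading (downward +):
  point load 87 at a = 9.62: Pa²(3L − a)/(6EI) = 31373/EI
Flexibility coefficient — unit upward force at B: δ_{BB} = L³/(3EI) = 443.7/EI.
Compatibility at B: δ_0 − R_B·δ_{BB} = 0, so R_B = 31373/443.7 = 70.71 kip.

R_B = 70.71 kip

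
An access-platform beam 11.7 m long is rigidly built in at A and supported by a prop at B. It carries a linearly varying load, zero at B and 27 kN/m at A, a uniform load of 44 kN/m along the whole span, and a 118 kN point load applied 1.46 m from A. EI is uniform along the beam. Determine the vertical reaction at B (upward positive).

R_B = 227.3 kN

Remove the prop at B; the released (primary) structure is a cantilever built in at A.
Primary-structure tip deflection at B by superposition:
  triangular load, peak 27 at the fixed end: w₀L⁴/(30EI) = 16865/EI
  UDL 44: wL⁴/(8EI) = 103064/EI
  point load 118 at a = 1.46: Pa²(3L − a)/(6EI) = 1410/EI
  δ_0 = 121339/EI
Tip deflection under a unit load at B: L³/(3EI) = 533.9/EI.
The prop prevents deflection at B: R_B = δ_0/δ_{BB} = 121339/533.9 = 227.3 kN.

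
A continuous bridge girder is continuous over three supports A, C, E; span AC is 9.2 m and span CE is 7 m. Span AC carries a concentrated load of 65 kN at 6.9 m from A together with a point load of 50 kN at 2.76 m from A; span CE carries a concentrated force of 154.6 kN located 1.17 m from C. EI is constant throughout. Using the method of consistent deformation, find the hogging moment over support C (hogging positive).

M_C = 151 kN·m

Insert a hinge at C; M_C is the redundant, and each span becomes simply supported.
Discontinuity in slope at C on the released structure — sum the simple-span end rotations:
  span AC: point load 65 at a = 6.9: Pab(L + a)/(6LEI) = 300.9/EI
  span AC: point load 50 at a = 2.76: Pab(L + a)/(6LEI) = 192.6/EI
  span CE: point load 154.6 at a = 1.17: Pab(L + b)/(6LEI) = 322.1/EI
  relative rotation θ_0 = (493.4 + 322.1)/EI = 815.6/EI
A unit hogging moment at C produces rotation L₁/(3EI) + L₂/(3EI) = 5.4/EI.
Slope continuity at C: θ_0 = M_C·5.4/EI, so M_C = 815.6/5.4 = 151 kN·m (hogging).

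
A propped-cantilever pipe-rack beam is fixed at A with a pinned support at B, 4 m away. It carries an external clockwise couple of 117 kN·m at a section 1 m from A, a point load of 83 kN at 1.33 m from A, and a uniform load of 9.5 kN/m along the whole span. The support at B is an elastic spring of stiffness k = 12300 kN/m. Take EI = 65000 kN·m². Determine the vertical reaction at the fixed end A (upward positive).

Take the reaction at B as the redundant and release it; the primary structure is a cantilever fixed at A.
Deflection at B on the released cantilever, summing each load's contribution:
  clockwise couple 117 at a = 1: M₀a(2L − a)/(2EI) = 409.5/EI
  point load 83 at a = 1.33: Pa²(3L − a)/(6EI) = 261.1/EI
  UDL 9.5: wL⁴/(8EI) = 304/EI
  δ_0 = 974.6/EI
Tip deflection under a unit load at B: L³/(3EI) = 21.33/EI.
With EI = 65000 kN·m²: δ_0 = 0.014994 m and δ_{BB} = 0.000328 m/kN.
Compatibility — the spring shortens by R_B/k under the reaction it provides: δ_0 − R_B·δ_{BB} = R_B/k. With 1/k = 0.000081 m/kN, R_B = δ_0 / (δ_{BB} + 1/k) = 0.014994 / (0.000328 + 0.000081) = 36.61 kN.
Vertical equilibrium: R_A = ΣP − R_B = 121 − 36.61 = 84.39 kN.

R_A = 84.39 kN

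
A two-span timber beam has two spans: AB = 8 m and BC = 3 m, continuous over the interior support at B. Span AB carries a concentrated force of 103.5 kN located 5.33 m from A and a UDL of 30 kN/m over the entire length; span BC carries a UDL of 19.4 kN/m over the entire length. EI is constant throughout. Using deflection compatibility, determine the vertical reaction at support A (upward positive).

R_A = 118 kN

Insert a hinge at B; M_B is the redundant, and each span becomes simply supported.
Discontinuity in slope at B on the released structure — sum the simple-span end rotations:
  span AB: point load 103.5 at a = 5.33: Pab(L + a)/(6LEI) = 409/EI
  span AB: UDL 30: wL³/(24EI) = 640/EI
  span BC: UDL 19.4: wL³/(24EI) = 21.82/EI
  relative rotation θ_0 = (1049 + 21.82)/EI = 1071/EI
A unit hogging moment at B produces rotation L₁/(3EI) + L₂/(3EI) = 3.667/EI.
Compatibility: M_B·(L₁+L₂)/(3EI) = θ_0, giving M_B = 292.1 kN·m (hogging).
Span AB, ΣM about A with M_B applied at B: R_B^{AB}·8 = 1512 + 292.1, so R_B^{AB} = 225.5 kN and R_A = 343.5 − 225.5 = 118 kN.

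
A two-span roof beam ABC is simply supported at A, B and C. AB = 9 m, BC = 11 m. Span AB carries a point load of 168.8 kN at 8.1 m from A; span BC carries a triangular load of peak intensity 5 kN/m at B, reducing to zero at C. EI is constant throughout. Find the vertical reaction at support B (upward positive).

R_B = 186.5 kN

Take M_B as the redundant. Released structure: two simple spans AB and BC with a hinge at B.
End slopes at the hinge B, treating each span as simply supported:
  span AB: point load 168.8 at a = 8.1: Pab(L + a)/(6LEI) = 389.7/EI
  span BC: triangular load, peak 5: w₀L³/(45EI) = 147.9/EI
  relative rotation θ_0 = (389.7 + 147.9)/EI = 537.6/EI
A unit hogging moment at B produces rotation L₁/(3EI) + L₂/(3EI) = 6.667/EI.
Compatibility: M_B·(L₁+L₂)/(3EI) = θ_0, giving M_B = 80.63 kN·m (hogging).
Span AB, ΣM about A with M_B applied at B: R_B^{AB}·9 = 1367 + 80.63, so R_B^{AB} = 160.9 kN and R_A = 168.8 − 160.9 = 7.921 kN.
Span BC, ΣM about C: R_B^{BC}·11 = 201.7 + 80.63, so R_B^{BC} = 25.66 kN and R_C = 27.5 − 25.66 = 1.836 kN.
R_B = 160.9 + 25.66 = 186.5 kN.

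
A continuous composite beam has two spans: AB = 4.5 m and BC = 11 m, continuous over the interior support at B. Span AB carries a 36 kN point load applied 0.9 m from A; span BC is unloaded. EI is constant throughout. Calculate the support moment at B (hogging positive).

Release continuity at B by inserting a hinge; the redundant is the internal moment M_B. The primary structure is two simply-supported spans AB and BC.
End slopes at the hinge B, treating each span as simply supported:
  span AB: point load 36 at a = 0.9: Pab(L + a)/(6LEI) = 23.33/EI
  relative rotation θ_0 = (23.33 + 0)/EI = 23.33/EI
A unit hogging moment at B produces rotation L₁/(3EI) + L₂/(3EI) = 5.167/EI.
Slope continuity at B: θ_0 = M_B·5.167/EI, so M_B = 23.33/5.167 = 4.515 kN·m (hogging).

M_B = 4.515 kN·m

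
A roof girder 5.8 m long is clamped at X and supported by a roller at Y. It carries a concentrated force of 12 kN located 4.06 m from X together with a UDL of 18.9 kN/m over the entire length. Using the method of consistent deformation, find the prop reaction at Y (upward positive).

R_Y = 47.87 kN

Take the reaction at Y as the redundant and release it; the primary structure is a cantilever fixed at X.
Primary-structure tip deflection at Y by superposition:
  point load 12 at a = 4.06: Pa²(3L − a)/(6EI) = 439.8/EI
  UDL 18.9: wL⁴/(8EI) = 2674/EI
  δ_0 = 3113/EI
Tip deflection under a unit load at Y: L³/(3EI) = 65.04/EI.
Compatibility at Y: δ_0 − R_Y·δ_{YY} = 0, so R_Y = 3113/65.04 = 47.87 kN.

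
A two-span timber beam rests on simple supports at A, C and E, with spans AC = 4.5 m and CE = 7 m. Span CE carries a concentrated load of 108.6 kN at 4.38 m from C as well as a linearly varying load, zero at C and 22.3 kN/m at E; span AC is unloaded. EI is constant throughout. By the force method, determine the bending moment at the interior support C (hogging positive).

Insert a hinge at C; M_C is the redundant, and each span becomes simply supported.
Discontinuity in slope at C on the released structure — sum the simple-span end rotations:
  span CE: point load 108.6 at a = 4.38: Pab(L + b)/(6LEI) = 285.5/EI
  span CE: triangular load, peak 22.3: 7w₀L³/(360EI) = 148.7/EI
  relative rotation θ_0 = (0 + 434.2)/EI = 434.2/EI
A unit hogging moment at C produces rotation L₁/(3EI) + L₂/(3EI) = 3.833/EI.
Slope continuity at C: θ_0 = M_C·3.833/EI, so M_C = 434.2/3.833 = 113.3 kN·m (hogging).

M_C = 113.3 kN·m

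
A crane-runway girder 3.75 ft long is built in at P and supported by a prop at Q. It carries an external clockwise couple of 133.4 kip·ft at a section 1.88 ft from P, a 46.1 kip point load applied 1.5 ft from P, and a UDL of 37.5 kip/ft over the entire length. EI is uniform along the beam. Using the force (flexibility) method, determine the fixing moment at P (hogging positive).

Take the reaction at Q as the redundant and release it; the primary structure is a cantilever fixed at P.
Free-end deflection of the primary structure under the applied loading (downward +):
  clockwise couple 133.4 at a = 1.88: M₀a(2L − a)/(2EI) = 704.7/EI
  point load 46.1 at a = 1.5: Pa²(3L − a)/(6EI) = 168.6/EI
  UDL 37.5: wL⁴/(8EI) = 927/EI
  δ_0 = 1800/EI
Tip deflection under a unit load at Q: L³/(3EI) = 17.58/EI.
The prop prevents deflection at Q: R_Q = δ_0/δ_{QQ} = 1800/17.58 = 102.4 kip.
Moment equilibrium about P: M_P = Σ(load moments about P) − R_Q·L = 466.2 − 102.4×3.75 = 82.17 kip·ft.

M_P = 82.17 kip·ft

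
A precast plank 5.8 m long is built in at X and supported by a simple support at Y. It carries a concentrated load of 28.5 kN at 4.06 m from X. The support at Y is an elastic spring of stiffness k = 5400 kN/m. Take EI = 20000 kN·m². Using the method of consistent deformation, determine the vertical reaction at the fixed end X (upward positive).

R_X = 13.31 kN

Take the reaction at Y as the redundant and release it; the primary structure is a cantilever fixed at X.
Free-end deflection of the primary structure under the applied loading (downward +):
  point load 28.5 at a = 4.06: Pa²(3L − a)/(6EI) = 1044/EI
Tip deflection under a unit load at Y: L³/(3EI) = 65.04/EI.
With EI = 20000 kN·m²: δ_0 = 0.052224 m and δ_{YY} = 0.003252 m/kN.
Compatibility — the spring shortens by R_Y/k under the reaction it provides: δ_0 − R_Y·δ_{YY} = R_Y/k. With 1/k = 0.000185 m/kN, R_Y = δ_0 / (δ_{YY} + 1/k) = 0.052224 / (0.003252 + 0.000185) = 15.19 kN.
Vertical equilibrium: R_X = ΣP − R_Y = 28.5 − 15.19 = 13.31 kN.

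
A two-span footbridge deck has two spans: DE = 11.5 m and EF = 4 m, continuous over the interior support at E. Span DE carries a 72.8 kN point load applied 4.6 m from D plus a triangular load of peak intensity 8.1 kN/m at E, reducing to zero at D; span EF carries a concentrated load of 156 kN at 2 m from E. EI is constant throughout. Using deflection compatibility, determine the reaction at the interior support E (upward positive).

Insert a hinge at E; M_E is the redundant, and each span becomes simply supported.
Discontinuity in slope at E on the released structure — sum the simple-span end rotations:
  span DE: point load 72.8 at a = 4.6: Pab(L + a)/(6LEI) = 539.2/EI
  span DE: triangular load, peak 8.1: w₀L³/(45EI) = 273.8/EI
  span EF: point load 156 at a = 2: Pab(L + b)/(6LEI) = 156/EI
  relative rotation θ_0 = (812.9 + 156)/EI = 968.9/EI
A unit hogging moment at E produces rotation L₁/(3EI) + L₂/(3EI) = 5.167/EI.
Slope continuity at E: θ_0 = M_E·5.167/EI, so M_E = 968.9/5.167 = 187.5 kN·m (hogging).
Span DE, ΣM about D with M_E applied at E: R_E^{DE}·11.5 = 692 + 187.5, so R_E^{DE} = 76.48 kN and R_D = 119.4 − 76.48 = 42.9 kN.
Span EF, ΣM about F: R_E^{EF}·4 = 312 + 187.5, so R_E^{EF} = 124.9 kN and R_F = 156 − 124.9 = 31.12 kN.
R_E = 76.48 + 124.9 = 201.4 kN.

R_E = 201.4 kN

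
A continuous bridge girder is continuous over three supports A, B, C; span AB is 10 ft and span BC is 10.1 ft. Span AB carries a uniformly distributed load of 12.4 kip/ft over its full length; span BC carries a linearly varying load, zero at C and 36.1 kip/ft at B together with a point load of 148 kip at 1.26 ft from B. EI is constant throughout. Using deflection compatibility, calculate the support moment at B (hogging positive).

M_B = 277.4 kip·ft

Take M_B as the redundant. Released structure: two simple spans AB and BC with a hinge at B.
End slopes at the hinge B, treating each span as simply supported:
  span AB: UDL 12.4: wL³/(24EI) = 516.7/EI
  span BC: triangular load, peak 36.1: w₀L³/(45EI) = 826.5/EI
  span BC: point load 148 at a = 1.26: Pab(L + b)/(6LEI) = 515.2/EI
  relative rotation θ_0 = (516.7 + 1342)/EI = 1858/EI
A unit hogging moment at B produces rotation L₁/(3EI) + L₂/(3EI) = 6.7/EI.
Compatibility: M_B·(L₁+L₂)/(3EI) = θ_0, giving M_B = 277.4 kip·ft (hogging).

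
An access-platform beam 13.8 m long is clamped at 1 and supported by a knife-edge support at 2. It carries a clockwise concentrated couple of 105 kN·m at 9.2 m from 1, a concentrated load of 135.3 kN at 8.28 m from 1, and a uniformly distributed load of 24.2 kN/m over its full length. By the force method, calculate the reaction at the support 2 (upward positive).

Choose R_2 as the redundant. The primary structure is the cantilever fixed at 1.
Primary-structure tip deflection at 2 by superposition:
  clockwise couple 105 at a = 9.2: M₀a(2L − a)/(2EI) = 8887/EI
  point load 135.3 at a = 8.28: Pa²(3L − a)/(6EI) = 51203/EI
  UDL 24.2: wL⁴/(8EI) = 109709/EI
  δ_0 = 169799/EI
Flexibility coefficient — unit upward force at 2: δ_{22} = L³/(3EI) = 876/EI.
The prop prevents deflection at 2: R_2 = δ_0/δ_{22} = 169799/876 = 193.8 kN.

R_2 = 193.8 kN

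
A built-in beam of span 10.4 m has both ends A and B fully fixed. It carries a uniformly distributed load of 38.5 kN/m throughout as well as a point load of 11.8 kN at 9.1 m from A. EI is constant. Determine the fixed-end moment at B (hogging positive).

M_B = 358.8 kN·m

Release both end moments; the primary structure is a simply-supported span AB with redundants M_A and M_B.
On the primary (simply-supported) span, the end slopes from the loading are:
  at A: UDL 38.5: wL³/(24EI) = 1804/EI
  at B: UDL 38.5: wL³/(24EI) = 1804/EI
  at A: point load 11.8 at a = 9.1: Pab(L + b)/(6LEI) = 26.17/EI
  at B: point load 11.8 at a = 9.1: Pab(L + a)/(6LEI) = 43.62/EI
  θ_A0 = 1831/EI,  θ_B0 = 1848/EI
Flexibility coefficients: a unit moment at one end gives L/(3EI) there and L/(6EI) at the far end, so f₁₁ = f₂₂ = 3.467/EI and f₁₂ = f₂₁ = 1.733/EI.
Compatibility — zero rotation at each built-in end:
  3.467 M_A + 1.733 M_B = 1831
  1.733 M_A + 3.467 M_B = 1848
Solving the pair gives M_A = 348.7 kN·m and M_B = 358.8 kN·m (hogging).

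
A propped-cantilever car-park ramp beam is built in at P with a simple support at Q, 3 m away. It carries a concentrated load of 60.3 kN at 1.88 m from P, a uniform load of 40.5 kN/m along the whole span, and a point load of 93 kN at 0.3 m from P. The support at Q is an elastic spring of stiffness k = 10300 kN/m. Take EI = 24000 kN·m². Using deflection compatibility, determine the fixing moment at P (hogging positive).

Release the roller at Q. Primary structure: cantilever fixed at P.
Deflection at Q on the released cantilever, summing each load's contribution:
  point load 60.3 at a = 1.88: Pa²(3L − a)/(6EI) = 252.9/EI
  UDL 40.5: wL⁴/(8EI) = 410.1/EI
  point load 93 at a = 0.3: Pa²(3L − a)/(6EI) = 12.14/EI
  δ_0 = 675.1/EI
Flexibility coefficient — unit upward force at Q: δ_{QQ} = L³/(3EI) = 9/EI.
With EI = 24000 kN·m²: δ_0 = 0.028129 m and δ_{QQ} = 0.000375 m/kN.
Compatibility — the spring shortens by R_Q/k under the reaction it provides: δ_0 − R_Q·δ_{QQ} = R_Q/k. With 1/k = 0.000097 m/kN, R_Q = δ_0 / (δ_{QQ} + 1/k) = 0.028129 / (0.000375 + 0.000097) = 59.59 kN.
Moment equilibrium about P: M_P = Σ(load moments about P) − R_Q·L = 323.5 − 59.59×3 = 144.8 kN·m.

M_P = 144.8 kN·m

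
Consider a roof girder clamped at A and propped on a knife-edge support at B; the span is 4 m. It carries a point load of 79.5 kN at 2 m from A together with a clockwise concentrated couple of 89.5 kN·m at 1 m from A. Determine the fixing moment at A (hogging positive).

M_A = 90.39 kN·m

Choose R_B as the redundant. The primary structure is the cantilever fixed at A.
Primary-structure tip deflection at B by superposition:
  point load 79.5 at a = 2: Pa²(3L − a)/(6EI) = 530/EI
  clockwise couple 89.5 at a = 1: M₀a(2L − a)/(2EI) = 313.2/EI
  δ_0 = 843.2/EI
Flexibility coefficient — unit upward force at B: δ_{BB} = L³/(3EI) = 21.33/EI.
Compatibility at B: δ_0 − R_B·δ_{BB} = 0, so R_B = 843.2/21.33 = 39.53 kN.
Moment equilibrium about A: M_A = Σ(load moments about A) − R_B·L = 248.5 − 39.53×4 = 90.39 kN·m.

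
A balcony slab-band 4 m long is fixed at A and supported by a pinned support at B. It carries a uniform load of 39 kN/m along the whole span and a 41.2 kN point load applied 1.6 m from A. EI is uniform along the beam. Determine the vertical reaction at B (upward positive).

Take the reaction at B as the redundant and release it; the primary structure is a cantilever fixed at A.
Deflection at B on the released cantilever, summing each load's contribution:
  UDL 39: wL⁴/(8EI) = 1248/EI
  point load 41.2 at a = 1.6: Pa²(3L − a)/(6EI) = 182.8/EI
  δ_0 = 1431/EI
Tip deflection under a unit load at B: L³/(3EI) = 21.33/EI.
The prop prevents deflection at B: R_B = δ_0/δ_{BB} = 1431/21.33 = 67.07 kN.

R_B = 67.07 kN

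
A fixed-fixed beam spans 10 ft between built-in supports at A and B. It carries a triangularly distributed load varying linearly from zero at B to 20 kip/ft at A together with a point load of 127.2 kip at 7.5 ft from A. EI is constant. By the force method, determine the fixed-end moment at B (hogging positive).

M_B = 245.5 kip·ft

Take the two fixed-end moments M_A, M_B as redundants; the released structure is the simple span AB.
End rotations of the released simple span under the applied load (×1/EI):
  at A: triangular load, peak 20: w₀L³/(45EI) = 444.4/EI
  at B: triangular load, peak 20: 7w₀L³/(360EI) = 388.9/EI
  at A: point load 127.2 at a = 7.5: Pab(L + b)/(6LEI) = 496.9/EI
  at B: point load 127.2 at a = 7.5: Pab(L + a)/(6LEI) = 695.6/EI
  θ_A0 = 941.3/EI,  θ_B0 = 1085/EI
Flexibility coefficients: a unit moment at one end gives L/(3EI) there and L/(6EI) at the far end, so f₁₁ = f₂₂ = 3.333/EI and f₁₂ = f₂₁ = 1.667/EI.
Compatibility — zero rotation at each built-in end:
  3.333 M_A + 1.667 M_B = 941.3
  1.667 M_A + 3.333 M_B = 1085
Solving the pair gives M_A = 159.6 kip·ft and M_B = 245.5 kip·ft (hogging).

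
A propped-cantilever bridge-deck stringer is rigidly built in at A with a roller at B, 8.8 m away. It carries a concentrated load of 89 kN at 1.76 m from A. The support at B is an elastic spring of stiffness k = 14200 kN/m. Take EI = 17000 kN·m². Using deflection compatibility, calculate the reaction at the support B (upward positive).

Remove the prop at B; the released (primary) structure is a cantilever built in at A.
Primary-structure tip deflection at B by superposition:
  point load 89 at a = 1.76: Pa²(3L − a)/(6EI) = 1132/EI
Flexibility coefficient — unit upward force at B: δ_{BB} = L³/(3EI) = 227.2/EI.
With EI = 17000 kN·m²: δ_0 = 0.066597 m and δ_{BB} = 0.013362 m/kN.
Compatibility — the spring shortens by R_B/k under the reaction it provides: δ_0 − R_B·δ_{BB} = R_B/k. With 1/k = 0.00007 m/kN, R_B = δ_0 / (δ_{BB} + 1/k) = 0.066597 / (0.013362 + 0.00007) = 4.958 kN.

R_B = 4.958 kN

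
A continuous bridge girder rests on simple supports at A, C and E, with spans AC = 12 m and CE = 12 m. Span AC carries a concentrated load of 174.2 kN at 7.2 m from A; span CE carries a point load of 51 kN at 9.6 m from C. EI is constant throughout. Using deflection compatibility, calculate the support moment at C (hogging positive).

Release continuity at C by inserting a hinge; the redundant is the internal moment M_C. The primary structure is two simply-supported spans AC and CE.
End slopes at the hinge C, treating each span as simply supported:
  span AC: point load 174.2 at a = 7.2: Pab(L + a)/(6LEI) = 1605/EI
  span CE: point load 51 at a = 9.6: Pab(L + b)/(6LEI) = 235/EI
  relative rotation θ_0 = (1605 + 235)/EI = 1840/EI
A unit hogging moment at C produces rotation L₁/(3EI) + L₂/(3EI) = 8/EI.
Compatibility: M_C·(L₁+L₂)/(3EI) = θ_0, giving M_C = 230.1 kN·m (hogging).

M_C = 230.1 kN·m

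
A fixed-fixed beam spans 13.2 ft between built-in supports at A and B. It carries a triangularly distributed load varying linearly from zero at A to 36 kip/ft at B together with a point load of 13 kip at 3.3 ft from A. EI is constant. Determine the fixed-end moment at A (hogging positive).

Take the two fixed-end moments M_A, M_B as redundants; the released structure is the simple span AB.
Simple-span end rotations at A and B under the given loads:
  at A: triangular load, peak 36: 7w₀L³/(360EI) = 1610/EI
  at B: triangular load, peak 36: w₀L³/(45EI) = 1840/EI
  at A: point load 13 at a = 3.3: Pab(L + b)/(6LEI) = 123.9/EI
  at B: point load 13 at a = 3.3: Pab(L + a)/(6LEI) = 88.48/EI
  θ_A0 = 1734/EI,  θ_B0 = 1928/EI
Flexibility coefficients: a unit moment at one end gives L/(3EI) there and L/(6EI) at the far end, so f₁₁ = f₂₂ = 4.4/EI and f₁₂ = f₂₁ = 2.2/EI.
Compatibility — zero rotation at each built-in end:
  4.4 M_A + 2.2 M_B = 1734
  2.2 M_A + 4.4 M_B = 1928
Solving the pair gives M_A = 233.2 kip·ft and M_B = 321.7 kip·ft (hogging).

M_A = 233.2 kip·ft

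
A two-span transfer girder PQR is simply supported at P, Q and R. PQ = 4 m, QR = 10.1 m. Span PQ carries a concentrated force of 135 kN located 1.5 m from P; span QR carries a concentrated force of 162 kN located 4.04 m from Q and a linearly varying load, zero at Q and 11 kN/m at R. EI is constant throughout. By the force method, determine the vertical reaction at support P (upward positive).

Release continuity at Q by inserting a hinge; the redundant is the internal moment M_Q. The primary structure is two simply-supported spans PQ and QR.
Rotations at Q on the released spans (each span's end-slope, ×1/EI):
  span PQ: point load 135 at a = 1.5: Pab(L + a)/(6LEI) = 116/EI
  span QR: point load 162 at a = 4.04: Pab(L + b)/(6LEI) = 1058/EI
  span QR: triangular load, peak 11: 7w₀L³/(360EI) = 220.4/EI
  relative rotation θ_0 = (116 + 1278)/EI = 1394/EI
A unit hogging moment at Q produces rotation L₁/(3EI) + L₂/(3EI) = 4.7/EI.
Compatibility: M_Q·(L₁+L₂)/(3EI) = θ_0, giving M_Q = 296.6 kN·m (hogging).
Span PQ, ΣM about P with M_Q applied at Q: R_Q^{PQ}·4 = 202.5 + 296.6, so R_Q^{PQ} = 124.8 kN and R_P = 135 − 124.8 = 10.22 kN.

R_P = 10.22 kN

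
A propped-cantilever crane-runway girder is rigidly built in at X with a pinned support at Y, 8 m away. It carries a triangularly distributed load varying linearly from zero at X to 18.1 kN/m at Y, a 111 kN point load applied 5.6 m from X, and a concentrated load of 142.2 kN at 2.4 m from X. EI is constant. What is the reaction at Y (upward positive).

R_Y = 119.6 kN

Remove the prop at Y; the released (primary) structure is a cantilever built in at X.
Downward deflection at the released point Y due to the loads:
  triangular load, peak 18.1 at the free end: 11w₀L⁴/(120EI) = 6796/EI
  point load 111 at a = 5.6: Pa²(3L − a)/(6EI) = 10675/EI
  point load 142.2 at a = 2.4: Pa²(3L − a)/(6EI) = 2949/EI
  δ_0 = 20420/EI
Tip deflection under a unit load at Y: L³/(3EI) = 170.7/EI.
The prop prevents deflection at Y: R_Y = δ_0/δ_{YY} = 20420/170.7 = 119.6 kN.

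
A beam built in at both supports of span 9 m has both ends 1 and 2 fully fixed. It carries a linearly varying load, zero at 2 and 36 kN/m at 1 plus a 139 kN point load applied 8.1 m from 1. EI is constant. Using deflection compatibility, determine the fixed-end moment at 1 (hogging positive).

Release both end moments; the primary structure is a simply-supported span 12 with redundants M_1 and M_2.
On the primary (simply-supported) span, the end slopes from the loading are:
  at 1: triangular load, peak 36: w₀L³/(45EI) = 583.2/EI
  at 2: triangular load, peak 36: 7w₀L³/(360EI) = 510.3/EI
  at 1: point load 139 at a = 8.1: Pab(L + b)/(6LEI) = 185.8/EI
  at 2: point load 139 at a = 8.1: Pab(L + a)/(6LEI) = 320.9/EI
  θ_10 = 769/EI,  θ_20 = 831.2/EI
Flexibility coefficients: a unit moment at one end gives L/(3EI) there and L/(6EI) at the far end, so f₁₁ = f₂₂ = 3/EI and f₁₂ = f₂₁ = 1.5/EI.
Compatibility — zero rotation at each built-in end:
  3 M_1 + 1.5 M_2 = 769
  1.5 M_1 + 3 M_2 = 831.2
Solving the pair gives M_1 = 157.1 kN·m and M_2 = 198.5 kN·m (hogging).

M_1 = 157.1 kN·m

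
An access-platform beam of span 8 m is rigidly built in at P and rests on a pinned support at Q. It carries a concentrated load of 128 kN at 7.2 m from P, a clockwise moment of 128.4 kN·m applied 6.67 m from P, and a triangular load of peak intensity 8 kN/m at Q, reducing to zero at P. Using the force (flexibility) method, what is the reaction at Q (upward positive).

R_Q = 149.9 kN

Remove the prop at Q; the released (primary) structure is a cantilever built in at P.
Deflection at Q on the released cantilever, summing each load's contribution:
  point load 128 at a = 7.2: Pa²(3L − a)/(6EI) = 18579/EI
  clockwise couple 128.4 at a = 6.67: M₀a(2L − a)/(2EI) = 3995/EI
  triangular load, peak 8 at the free end: 11w₀L⁴/(120EI) = 3004/EI
  δ_0 = 25578/EI
Tip deflection under a unit load at Q: L³/(3EI) = 170.7/EI.
The prop prevents deflection at Q: R_Q = δ_0/δ_{QQ} = 25578/170.7 = 149.9 kN.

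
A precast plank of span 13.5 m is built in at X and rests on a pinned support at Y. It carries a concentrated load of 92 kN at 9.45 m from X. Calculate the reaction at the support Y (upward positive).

R_Y = 51.84 kN

Release the roller at Y. Primary structure: cantilever fixed at X.
Deflection at Y on the released cantilever, summing each load's contribution:
  point load 92 at a = 9.45: Pa²(3L − a)/(6EI) = 42517/EI
Flexibility coefficient — unit upward force at Y: δ_{YY} = L³/(3EI) = 820.1/EI.
The prop prevents deflection at Y: R_Y = δ_0/δ_{YY} = 42517/820.1 = 51.84 kN.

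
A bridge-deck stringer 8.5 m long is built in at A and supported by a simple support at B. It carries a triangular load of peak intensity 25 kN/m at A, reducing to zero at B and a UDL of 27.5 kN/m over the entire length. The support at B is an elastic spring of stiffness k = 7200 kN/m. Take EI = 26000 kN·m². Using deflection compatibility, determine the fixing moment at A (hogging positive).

M_A = 384.8 kN·m

Choose R_B as the redundant. The primary structure is the cantilever fixed at A.
Free-end deflection of the primary structure under the applied loading (downward +):
  triangular load, peak 25 at the fixed end: w₀L⁴/(30EI) = 4350/EI
  UDL 27.5: wL⁴/(8EI) = 17944/EI
  δ_0 = 22294/EI
Flexibility coefficient — unit upward force at B: δ_{BB} = L³/(3EI) = 204.7/EI.
With EI = 26000 kN·m²: δ_0 = 0.85746 m and δ_{BB} = 0.007873 m/kN.
Compatibility — the spring shortens by R_B/k under the reaction it provides: δ_0 − R_B·δ_{BB} = R_B/k. With 1/k = 0.000139 m/kN, R_B = δ_0 / (δ_{BB} + 1/k) = 0.85746 / (0.007873 + 0.000139) = 107 kN.
Moment equilibrium about A: M_A = Σ(load moments about A) − R_B·L = 1294 − 107×8.5 = 384.8 kN·m.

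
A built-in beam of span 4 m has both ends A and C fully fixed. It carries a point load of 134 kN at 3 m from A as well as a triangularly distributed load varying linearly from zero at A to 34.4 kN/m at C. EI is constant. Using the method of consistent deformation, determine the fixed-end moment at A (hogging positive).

Release both end moments; the primary structure is a simply-supported span AC with redundants M_A and M_C.
On the primary (simply-supported) span, the end slopes from the loading are:
  at A: point load 134 at a = 3: Pab(L + b)/(6LEI) = 83.75/EI
  at C: point load 134 at a = 3: Pab(L + a)/(6LEI) = 117.2/EI
  at A: triangular load, peak 34.4: 7w₀L³/(360EI) = 42.81/EI
  at C: triangular load, peak 34.4: w₀L³/(45EI) = 48.92/EI
  θ_A0 = 126.6/EI,  θ_C0 = 166.2/EI
Flexibility coefficients: a unit moment at one end gives L/(3EI) there and L/(6EI) at the far end, so f₁₁ = f₂₂ = 1.333/EI and f₁₂ = f₂₁ = 0.6667/EI.
Compatibility — zero rotation at each built-in end:
  1.333 M_A + 0.6667 M_C = 126.6
  0.6667 M_A + 1.333 M_C = 166.2
Solving the pair gives M_A = 43.47 kN·m and M_C = 102.9 kN·m (hogging).

M_A = 43.47 kN·m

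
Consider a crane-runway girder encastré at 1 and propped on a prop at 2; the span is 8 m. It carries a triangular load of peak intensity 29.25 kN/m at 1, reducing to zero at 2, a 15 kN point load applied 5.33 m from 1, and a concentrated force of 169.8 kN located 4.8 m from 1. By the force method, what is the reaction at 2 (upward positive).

Remove the prop at 2; the released (primary) structure is a cantilever built in at 1.
Deflection at 2 on the released cantilever, summing each load's contribution:
  triangular load, peak 29.25 at the fixed end: w₀L⁴/(30EI) = 3994/EI
  point load 15 at a = 5.33: Pa²(3L − a)/(6EI) = 1326/EI
  point load 169.8 at a = 4.8: Pa²(3L − a)/(6EI) = 12519/EI
  δ_0 = 17839/EI
Flexibility coefficient — unit upward force at 2: δ_{22} = L³/(3EI) = 170.7/EI.
Compatibility at 2: δ_0 − R_2·δ_{22} = 0, so R_2 = 17839/170.7 = 104.5 kN.

R_2 = 104.5 kN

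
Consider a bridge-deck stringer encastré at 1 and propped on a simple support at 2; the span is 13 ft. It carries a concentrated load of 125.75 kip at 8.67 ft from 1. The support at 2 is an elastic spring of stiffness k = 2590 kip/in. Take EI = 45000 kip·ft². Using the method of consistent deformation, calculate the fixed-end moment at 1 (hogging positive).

Take the reaction at 2 as the redundant and release it; the primary structure is a cantilever fixed at 1.
Free-end deflection of the primary structure under the applied loading (downward +):
  point load 125.75 at a = 8.67: Pa²(3L − a)/(6EI) = 47782/EI
Flexibility coefficient — unit upward force at 2: δ_{22} = L³/(3EI) = 732.3/EI.
With EI = 45000 kip·ft²: δ_0 = 1.0618 ft and δ_{22} = 0.016274 ft/kip.
Compatibility — the spring shortens by R_2/k under the reaction it provides: δ_0 − R_2·δ_{22} = R_2/k. With 1/k = 1/(2590×12) ft/kip = 0.000032 ft/kip, R_2 = δ_0 / (δ_{22} + 1/k) = 1.0618 / (0.016274 + 0.000032) = 65.12 kip.
Moment equilibrium about 1: M_1 = Σ(load moments about 1) − R_2·L = 1090 − 65.12×13 = 243.7 kip·ft.

M_1 = 243.7 kip·ft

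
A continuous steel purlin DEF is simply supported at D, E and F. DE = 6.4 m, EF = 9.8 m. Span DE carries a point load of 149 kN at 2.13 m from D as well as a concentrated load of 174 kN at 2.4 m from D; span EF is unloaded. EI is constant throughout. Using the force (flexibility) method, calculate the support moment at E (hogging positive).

Insert a hinge at E; M_E is the redundant, and each span becomes simply supported.
Rotations at E on the released spans (each span's end-slope, ×1/EI):
  span DE: point load 149 at a = 2.13: Pab(L + a)/(6LEI) = 301/EI
  span DE: point load 174 at a = 2.4: Pab(L + a)/(6LEI) = 382.8/EI
  relative rotation θ_0 = (683.8 + 0)/EI = 683.8/EI
A unit hogging moment at E produces rotation L₁/(3EI) + L₂/(3EI) = 5.4/EI.
Compatibility: M_E·(L₁+L₂)/(3EI) = θ_0, giving M_E = 126.6 kN·m (hogging).

M_E = 126.6 kN·m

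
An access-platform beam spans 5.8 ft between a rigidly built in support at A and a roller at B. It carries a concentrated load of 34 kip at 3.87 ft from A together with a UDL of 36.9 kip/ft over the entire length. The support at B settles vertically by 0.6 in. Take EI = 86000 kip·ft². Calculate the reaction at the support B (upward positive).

R_B = 31.8 kip

Take the reaction at B as the redundant and release it; the primary structure is a cantilever fixed at A.
Deflection at B on the released cantilever, summing each load's contribution:
  point load 34 at a = 3.87: Pa²(3L − a)/(6EI) = 1148/EI
  UDL 36.9: wL⁴/(8EI) = 5220/EI
  δ_0 = 6368/EI
Flexibility coefficient — unit upward force at B: δ_{BB} = L³/(3EI) = 65.04/EI.
With EI = 86000 kip·ft²: δ_0 = 0.074047 ft and δ_{BB} = 0.000756 ft/kip.
Compatibility — the beam at B must follow the support down by 0.05 ft: δ_0 − R_B·δ_{BB} = 0.05, so R_B = (0.074047 − 0.05)/0.000756 = 31.8 kip.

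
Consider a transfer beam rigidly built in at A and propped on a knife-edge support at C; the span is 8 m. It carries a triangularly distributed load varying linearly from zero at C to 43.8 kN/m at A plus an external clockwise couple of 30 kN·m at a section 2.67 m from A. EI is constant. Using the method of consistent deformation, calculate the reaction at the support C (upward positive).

R_C = 38.17 kN

Choose R_C as the redundant. The primary structure is the cantilever fixed at A.
Deflection at C on the released cantilever, summing each load's contribution:
  triangular load, peak 43.8 at the fixed end: w₀L⁴/(30EI) = 5980/EI
  clockwise couple 30 at a = 2.67: M₀a(2L − a)/(2EI) = 533.9/EI
  δ_0 = 6514/EI
Tip deflection under a unit load at C: L³/(3EI) = 170.7/EI.
The prop prevents deflection at C: R_C = δ_0/δ_{CC} = 6514/170.7 = 38.17 kN.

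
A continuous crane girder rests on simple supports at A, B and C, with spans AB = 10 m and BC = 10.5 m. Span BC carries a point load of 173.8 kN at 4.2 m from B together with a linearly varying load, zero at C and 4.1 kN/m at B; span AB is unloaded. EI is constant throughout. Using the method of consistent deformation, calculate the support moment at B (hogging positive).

Insert a hinge at B; M_B is the redundant, and each span becomes simply supported.
Rotations at B on the released spans (each span's end-slope, ×1/EI):
  span BC: point load 173.8 at a = 4.2: Pab(L + b)/(6LEI) = 1226/EI
  span BC: triangular load, peak 4.1: w₀L³/(45EI) = 105.5/EI
  relative rotation θ_0 = (0 + 1332)/EI = 1332/EI
A unit hogging moment at B produces rotation L₁/(3EI) + L₂/(3EI) = 6.833/EI.
Compatibility: M_B·(L₁+L₂)/(3EI) = θ_0, giving M_B = 194.9 kN·m (hogging).

M_B = 194.9 kN·m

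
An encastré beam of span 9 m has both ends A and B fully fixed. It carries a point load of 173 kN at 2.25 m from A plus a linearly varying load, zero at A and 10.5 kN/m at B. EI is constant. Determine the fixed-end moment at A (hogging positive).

M_A = 247.3 kN·m

Take the two fixed-end moments M_A, M_B as redundants; the released structure is the simple span AB.
On the primary (simply-supported) span, the end slopes from the loading are:
  at A: point load 173 at a = 2.25: Pab(L + b)/(6LEI) = 766.3/EI
  at B: point load 173 at a = 2.25: Pab(L + a)/(6LEI) = 547.4/EI
  at A: triangular load, peak 10.5: 7w₀L³/(360EI) = 148.8/EI
  at B: triangular load, peak 10.5: w₀L³/(45EI) = 170.1/EI
  θ_A0 = 915.2/EI,  θ_B0 = 717.5/EI
Flexibility coefficients: a unit moment at one end gives L/(3EI) there and L/(6EI) at the far end, so f₁₁ = f₂₂ = 3/EI and f₁₂ = f₂₁ = 1.5/EI.
Compatibility — zero rotation at each built-in end:
  3 M_A + 1.5 M_B = 915.2
  1.5 M_A + 3 M_B = 717.5
Solving the pair gives M_A = 247.3 kN·m and M_B = 115.5 kN·m (hogging).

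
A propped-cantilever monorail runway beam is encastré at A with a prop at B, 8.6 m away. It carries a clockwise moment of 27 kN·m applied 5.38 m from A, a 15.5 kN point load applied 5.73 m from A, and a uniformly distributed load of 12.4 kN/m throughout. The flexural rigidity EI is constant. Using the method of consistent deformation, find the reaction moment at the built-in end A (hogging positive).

Choose R_B as the redundant. The primary structure is the cantilever fixed at A.
Free-end deflection of the primary structure under the applied loading (downward +):
  clockwise couple 27 at a = 5.38: M₀a(2L − a)/(2EI) = 858.5/EI
  point load 15.5 at a = 5.73: Pa²(3L − a)/(6EI) = 1702/EI
  UDL 12.4: wL⁴/(8EI) = 8479/EI
  δ_0 = 11039/EI
Tip deflection under a unit load at B: L³/(3EI) = 212/EI.
Compatibility at B: δ_0 − R_B·δ_{BB} = 0, so R_B = 11039/212 = 52.07 kN.
Moment equilibrium about A: M_A = Σ(load moments about A) − R_B·L = 574.4 − 52.07×8.6 = 126.6 kN·m.

M_A = 126.6 kN·m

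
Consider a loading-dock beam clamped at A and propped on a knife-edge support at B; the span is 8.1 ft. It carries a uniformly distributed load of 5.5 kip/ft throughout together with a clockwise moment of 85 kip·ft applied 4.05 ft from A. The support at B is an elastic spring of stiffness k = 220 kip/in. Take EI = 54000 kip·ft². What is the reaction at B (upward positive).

Remove the prop at B; the released (primary) structure is a cantilever built in at A.
Free-end deflection of the primary structure under the applied loading (downward +):
  UDL 5.5: wL⁴/(8EI) = 2959/EI
  clockwise couple 85 at a = 4.05: M₀a(2L − a)/(2EI) = 2091/EI
  δ_0 = 5051/EI
Flexibility coefficient — unit upward force at B: δ_{BB} = L³/(3EI) = 177.1/EI.
With EI = 54000 kip·ft²: δ_0 = 0.093533 ft and δ_{BB} = 0.00328 ft/kip.
Compatibility — the spring shortens by R_B/k under the reaction it provides: δ_0 − R_B·δ_{BB} = R_B/k. With 1/k = 1/(220×12) ft/kip = 0.000379 ft/kip, R_B = δ_0 / (δ_{BB} + 1/k) = 0.093533 / (0.00328 + 0.000379) = 25.56 kip.

R_B = 25.56 kip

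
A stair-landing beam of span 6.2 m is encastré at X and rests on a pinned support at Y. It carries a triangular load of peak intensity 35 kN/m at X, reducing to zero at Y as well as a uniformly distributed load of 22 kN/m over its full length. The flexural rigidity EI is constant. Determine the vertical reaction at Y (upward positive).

Choose R_Y as the redundant. The primary structure is the cantilever fixed at X.
Free-end deflection of the primary structure under the applied loading (downward +):
  triangular load, peak 35 at the fixed end: w₀L⁴/(30EI) = 1724/EI
  UDL 22: wL⁴/(8EI) = 4063/EI
  δ_0 = 5787/EI
Flexibility coefficient — unit upward force at Y: δ_{YY} = L³/(3EI) = 79.44/EI.
The prop prevents deflection at Y: R_Y = δ_0/δ_{YY} = 5787/79.44 = 72.85 kN.

R_Y = 72.85 kN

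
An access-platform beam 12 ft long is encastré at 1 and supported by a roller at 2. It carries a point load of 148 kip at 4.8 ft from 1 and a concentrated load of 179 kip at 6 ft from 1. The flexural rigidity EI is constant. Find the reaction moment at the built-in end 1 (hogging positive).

Choose R_2 as the redundant. The primary structure is the cantilever fixed at 1.
Deflection at 2 on the released cantilever, summing each load's contribution:
  point load 148 at a = 4.8: Pa²(3L − a)/(6EI) = 17732/EI
  point load 179 at a = 6: Pa²(3L − a)/(6EI) = 32220/EI
  δ_0 = 49952/EI
Flexibility coefficient — unit upward force at 2: δ_{22} = L³/(3EI) = 576/EI.
The prop prevents deflection at 2: R_2 = δ_0/δ_{22} = 49952/576 = 86.72 kip.
Moment equilibrium about 1: M_1 = Σ(load moments about 1) − R_2·L = 1784 − 86.72×12 = 743.7 kip·ft.

M_1 = 743.7 kip·ft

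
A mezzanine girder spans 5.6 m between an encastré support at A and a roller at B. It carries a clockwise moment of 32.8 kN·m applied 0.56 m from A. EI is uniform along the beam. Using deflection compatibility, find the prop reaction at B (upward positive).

R_B = 1.669 kN

Choose R_B as the redundant. The primary structure is the cantilever fixed at A.
Primary-structure tip deflection at B by superposition:
  clockwise couple 32.8 at a = 0.56: M₀a(2L − a)/(2EI) = 97.72/EI
Flexibility coefficient — unit upward force at B: δ_{BB} = L³/(3EI) = 58.54/EI.
The prop prevents deflection at B: R_B = δ_0/δ_{BB} = 97.72/58.54 = 1.669 kN.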